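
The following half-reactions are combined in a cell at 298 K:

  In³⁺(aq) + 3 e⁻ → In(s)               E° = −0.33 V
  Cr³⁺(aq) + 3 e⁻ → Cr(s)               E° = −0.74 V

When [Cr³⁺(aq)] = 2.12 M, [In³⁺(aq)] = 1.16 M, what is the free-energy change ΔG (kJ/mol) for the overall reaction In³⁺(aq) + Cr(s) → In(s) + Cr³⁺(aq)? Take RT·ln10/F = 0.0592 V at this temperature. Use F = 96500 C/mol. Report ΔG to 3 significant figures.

−117 kJ/mol

With In³⁺/In reduced at the cathode, E°cell = −0.33 − (−0.74) = +0.41 V and n = 3.
The reaction quotient is [Cr³⁺(aq)] / [In³⁺(aq)] = 1.83; by Nernst, E = +0.41 − (0.0592/3)(0.262) = +0.4048 V.
Then ΔG = −nFE = −3 × 96500 × +0.4048 J/mol = −117 kJ/mol.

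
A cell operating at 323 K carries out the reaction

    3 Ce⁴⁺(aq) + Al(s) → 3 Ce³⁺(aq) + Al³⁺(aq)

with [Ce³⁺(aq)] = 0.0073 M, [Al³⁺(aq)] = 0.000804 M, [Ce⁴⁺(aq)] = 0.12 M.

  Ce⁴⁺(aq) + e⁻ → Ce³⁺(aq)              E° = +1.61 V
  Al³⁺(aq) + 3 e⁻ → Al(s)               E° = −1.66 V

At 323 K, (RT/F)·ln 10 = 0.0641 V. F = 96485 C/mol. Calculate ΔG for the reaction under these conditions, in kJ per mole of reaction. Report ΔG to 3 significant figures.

−988 kJ/mol

E°cell = +1.61 − (−1.66) = +3.27 V; the balanced reaction transfers n = 3 electrons.
Q = ([Ce³⁺(aq)]^3·[Al³⁺(aq)]) / [Ce⁴⁺(aq)]^3 = 1.81×10^−7, so log Q = −6.742 and E = +3.27 − (0.0641/3)(−6.742) = +3.4141 V.
Then ΔG = −nFE = −3 × 96485 × +3.4141 J/mol = −988 kJ/mol.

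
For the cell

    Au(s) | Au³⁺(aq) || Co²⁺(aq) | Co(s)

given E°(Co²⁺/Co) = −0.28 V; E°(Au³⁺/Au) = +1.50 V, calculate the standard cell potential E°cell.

By convention the left-hand electrode in cell notation is the anode (oxidation) and the right-hand electrode is the cathode (reduction).
E°cell = E°(right) − E°(left) = −0.28 − (+1.50) = −1.78 V.
The negative sign shows that, as written, the cell would require an external voltage to drive the reaction.

−1.78 V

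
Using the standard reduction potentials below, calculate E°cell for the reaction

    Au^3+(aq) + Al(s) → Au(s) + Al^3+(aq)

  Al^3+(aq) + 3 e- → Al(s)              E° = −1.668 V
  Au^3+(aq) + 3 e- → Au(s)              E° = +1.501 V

In the reaction as written, Au^3+(aq) is reduced (cathode) and Al^3+(aq) is produced by oxidation at the anode.
E°cell = E°(cathode) − E°(anode) = +1.501 − (−1.668) = +3.169 V.

+3.169 V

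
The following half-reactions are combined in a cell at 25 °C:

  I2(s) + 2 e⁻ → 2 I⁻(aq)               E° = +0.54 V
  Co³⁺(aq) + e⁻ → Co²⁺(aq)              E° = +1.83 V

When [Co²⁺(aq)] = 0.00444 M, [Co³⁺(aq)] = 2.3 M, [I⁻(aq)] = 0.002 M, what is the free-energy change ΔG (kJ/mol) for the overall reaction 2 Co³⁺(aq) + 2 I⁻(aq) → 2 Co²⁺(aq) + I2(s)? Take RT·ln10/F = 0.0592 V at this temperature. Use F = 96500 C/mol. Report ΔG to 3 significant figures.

With Co³⁺/Co²⁺ reduced at the cathode, E°cell = +1.83 − (+0.54) = +1.29 V and n = 2.
Q = [Co²⁺(aq)]^2 / ([Co³⁺(aq)]^2·[I⁻(aq)]^2) = 0.932, so log Q = −0.031 and E = +1.29 − (0.0592/2)(−0.031) = +1.2909 V.
ΔG = −nFE = −(2)(96500)(+1.2909) J/mol = −249 kJ/mol.

−249 kJ/mol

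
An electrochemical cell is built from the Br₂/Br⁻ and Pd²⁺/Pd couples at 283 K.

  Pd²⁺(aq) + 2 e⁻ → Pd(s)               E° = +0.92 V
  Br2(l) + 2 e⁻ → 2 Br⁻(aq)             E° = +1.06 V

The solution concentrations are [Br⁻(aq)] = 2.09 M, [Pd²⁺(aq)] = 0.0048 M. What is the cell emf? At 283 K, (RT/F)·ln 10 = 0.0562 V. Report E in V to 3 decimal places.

+0.187 V

The Br₂/Br⁻ couple has the more positive E°, so it is the cathode; Pd²⁺/Pd is the anode.
The standard potential is +1.06 − (+0.92) = +0.14 V and the balanced reaction transfers n = 2 electrons.
The balanced reaction is Br2(l) + Pd(s) → 2 Br⁻(aq) + Pd²⁺(aq), so Q = [Br⁻(aq)]^2·[Pd²⁺(aq)] = 0.021 and log Q = −1.678.
By the Nernst equation, E = +0.14 − (0.0562/2)·(−1.678) = +0.187 V.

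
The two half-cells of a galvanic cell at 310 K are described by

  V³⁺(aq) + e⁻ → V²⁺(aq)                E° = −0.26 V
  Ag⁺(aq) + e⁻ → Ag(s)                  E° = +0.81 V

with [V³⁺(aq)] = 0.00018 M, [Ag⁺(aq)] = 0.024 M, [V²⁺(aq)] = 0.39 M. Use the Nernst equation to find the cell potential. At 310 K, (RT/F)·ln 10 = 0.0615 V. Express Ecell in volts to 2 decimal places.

Since E°(Ag⁺/Ag) > E°(V³⁺/V²⁺), Ag⁺/Ag serves as the cathode.
E°cell = +0.81 − (−0.26) = +1.07 V, with n = 1 electron transferred.
Balancing gives Ag⁺(aq) + V²⁺(aq) → Ag(s) + V³⁺(aq); hence Q = [V³⁺(aq)] / ([Ag⁺(aq)]·[V²⁺(aq)]) = 0.0192 (log Q = −1.716).
Applying E = E° − (RT ln10/nF)·log Q gives +1.07 − (0.0615/1)(−1.716) = +1.18 V.

+1.18 V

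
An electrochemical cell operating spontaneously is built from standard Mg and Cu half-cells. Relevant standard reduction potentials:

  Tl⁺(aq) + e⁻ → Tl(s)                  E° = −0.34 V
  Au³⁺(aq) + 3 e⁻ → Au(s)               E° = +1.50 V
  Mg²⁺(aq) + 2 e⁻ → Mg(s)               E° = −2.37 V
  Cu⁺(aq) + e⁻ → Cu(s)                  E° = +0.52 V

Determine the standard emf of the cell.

The Cu⁺/Cu couple has the higher E°, so Cu ion is reduced (cathode) and Mg is oxidized (anode).
E°cell = E°(cathode) − E°(anode) = +0.52 − (−2.37) = +2.89 V.

+2.89 V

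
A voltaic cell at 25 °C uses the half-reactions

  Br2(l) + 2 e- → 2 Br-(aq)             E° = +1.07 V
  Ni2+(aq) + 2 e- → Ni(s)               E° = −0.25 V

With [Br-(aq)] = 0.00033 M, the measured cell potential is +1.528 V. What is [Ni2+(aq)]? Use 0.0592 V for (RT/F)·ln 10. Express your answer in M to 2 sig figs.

Br₂/Br⁻ is the cathode (higher E°); E°cell = +1.07 − (−0.25) = +1.32 V with n = 2.
Since E = E° − (0.0592/n)·log Q, log Q = n(E° − E)/0.0592 = −7.027.
The balanced reaction is Br2(l) + Ni(s) → 2 Br-(aq) + Ni2+(aq), so Q = [Br-(aq)]^2·[Ni2+(aq)].
Solving for the unknown gives log [Ni2+(aq)] = −0.064, so [Ni2+(aq)] ≈ 0.86 M.

0.86 M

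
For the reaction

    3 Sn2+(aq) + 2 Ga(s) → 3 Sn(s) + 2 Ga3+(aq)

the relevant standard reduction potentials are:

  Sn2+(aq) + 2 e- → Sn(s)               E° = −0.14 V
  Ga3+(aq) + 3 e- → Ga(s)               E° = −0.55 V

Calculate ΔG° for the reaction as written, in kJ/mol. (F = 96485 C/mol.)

In the reaction as written Sn2+(aq) is reduced, so the Sn²⁺/Sn couple is the cathode and Ga³⁺/Ga is the anode.
E°cell = −0.14 − (−0.55) = +0.41 V; balancing electrons gives n = 6.
ΔG° = −nFE°cell = −(6)(96485)(+0.41) J/mol = −237 kJ/mol.

−237 kJ/mol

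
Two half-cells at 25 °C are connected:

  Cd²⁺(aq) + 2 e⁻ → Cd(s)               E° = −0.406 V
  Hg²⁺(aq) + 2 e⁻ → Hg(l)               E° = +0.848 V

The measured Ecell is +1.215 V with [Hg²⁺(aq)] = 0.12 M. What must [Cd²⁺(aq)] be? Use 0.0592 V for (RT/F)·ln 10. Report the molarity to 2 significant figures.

With Hg²⁺/Hg at the cathode and Cd²⁺/Cd at the anode, E°cell = +0.848 − (−0.406) = +1.254 V (n = 2).
Since E = E° − (0.0592/n)·log Q, log Q = n(E° − E)/0.0592 = 1.318.
Balancing electrons gives Hg²⁺(aq) + Cd(s) → Hg(l) + Cd²⁺(aq); thus Q = [Cd²⁺(aq)] / [Hg²⁺(aq)].
Substituting the known concentrations and solving, log [Cd²⁺(aq)] = 0.397 and [Cd²⁺(aq)] = 2.5 M.

2.5 M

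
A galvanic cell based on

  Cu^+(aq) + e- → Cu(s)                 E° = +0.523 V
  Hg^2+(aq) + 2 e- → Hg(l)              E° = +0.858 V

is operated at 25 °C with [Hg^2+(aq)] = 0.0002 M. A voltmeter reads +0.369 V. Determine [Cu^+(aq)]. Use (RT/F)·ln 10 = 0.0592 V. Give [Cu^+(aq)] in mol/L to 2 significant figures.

0.0038 M

With Hg²⁺/Hg at the cathode and Cu⁺/Cu at the anode, E°cell = +0.858 − (+0.523) = +0.335 V (n = 2).
Since E = E° − (0.0592/n)·log Q, log Q = n(E° − E)/0.0592 = −1.149.
For Hg^2+(aq) + 2 Cu(s) → Hg(l) + 2 Cu^+(aq), the reaction quotient is Q = [Cu^+(aq)]^2 / [Hg^2+(aq)].
Isolating [Cu^+(aq)] in Q = 10^{−1.149} yields log [Cu^+(aq)] = −2.424, i.e. 0.0038 M.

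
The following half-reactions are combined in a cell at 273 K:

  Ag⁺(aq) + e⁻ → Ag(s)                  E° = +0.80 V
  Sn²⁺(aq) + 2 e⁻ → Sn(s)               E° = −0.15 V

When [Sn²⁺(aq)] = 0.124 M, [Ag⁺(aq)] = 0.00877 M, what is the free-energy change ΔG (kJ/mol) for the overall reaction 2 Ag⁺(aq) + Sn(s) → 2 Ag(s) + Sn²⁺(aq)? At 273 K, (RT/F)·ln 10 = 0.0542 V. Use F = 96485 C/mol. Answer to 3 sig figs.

−167 kJ/mol

E°cell = +0.80 − (−0.15) = +0.95 V; the balanced reaction transfers n = 2 electrons.
The reaction quotient is [Sn²⁺(aq)] / [Ag⁺(aq)]^2 = 1.61×10^3; by Nernst, E = +0.95 − (0.0542/2)(3.207) = +0.8631 V.
Then ΔG = −nFE = −2 × 96485 × +0.8631 J/mol = −167 kJ/mol.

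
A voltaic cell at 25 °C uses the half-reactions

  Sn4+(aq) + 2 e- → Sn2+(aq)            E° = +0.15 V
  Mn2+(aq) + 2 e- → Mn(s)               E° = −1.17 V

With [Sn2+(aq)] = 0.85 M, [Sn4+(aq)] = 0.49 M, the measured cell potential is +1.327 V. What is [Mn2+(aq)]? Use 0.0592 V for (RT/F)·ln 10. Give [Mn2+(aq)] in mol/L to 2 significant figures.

Sn⁴⁺/Sn²⁺ is the cathode (higher E°); E°cell = +0.15 − (−1.17) = +1.32 V with n = 2.
From the Nernst equation, log Q = n(E° − E)/0.0592 = 2·(+1.32 − (+1.327))/0.0592 = −0.236.
Balancing electrons gives Sn4+(aq) + Mn(s) → Sn2+(aq) + Mn2+(aq); thus Q = ([Sn2+(aq)]·[Mn2+(aq)]) / [Sn4+(aq)].
Substituting the known concentrations and solving, log [Mn2+(aq)] = −0.475 and [Mn2+(aq)] = 0.33 M.

0.33 M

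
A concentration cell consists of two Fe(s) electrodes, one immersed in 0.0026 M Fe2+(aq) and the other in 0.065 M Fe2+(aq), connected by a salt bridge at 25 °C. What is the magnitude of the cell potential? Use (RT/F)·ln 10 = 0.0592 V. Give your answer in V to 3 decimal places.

For a concentration cell E°cell = 0, since both electrodes use the same couple.
The compartment with the higher Fe2+(aq) concentration (0.065 M) acts as the cathode; ions are reduced there and produced at the dilute (0.0026 M) anode.
With n = 2, Ecell = −(0.0592/2)·log([dilute]/[conc]) = −(0.0592/2)·log(0.0026/0.065) = +0.041 V.

0.041 V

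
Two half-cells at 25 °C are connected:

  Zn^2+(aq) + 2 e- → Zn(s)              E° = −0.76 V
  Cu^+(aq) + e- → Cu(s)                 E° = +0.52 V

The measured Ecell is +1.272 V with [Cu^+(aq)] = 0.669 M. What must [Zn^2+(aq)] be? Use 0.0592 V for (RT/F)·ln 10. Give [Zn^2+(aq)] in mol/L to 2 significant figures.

The Cu⁺/Cu couple has the larger reduction potential, so it is the cathode: E°cell = +0.52 − (−0.76) = +1.28 V and n = 2.
Since E = E° − (0.0592/n)·log Q, log Q = n(E° − E)/0.0592 = 0.270.
Balancing electrons gives 2 Cu^+(aq) + Zn(s) → 2 Cu(s) + Zn^2+(aq); thus Q = [Zn^2+(aq)] / [Cu^+(aq)]^2.
Isolating [Zn^2+(aq)] in Q = 10^{0.270} yields log [Zn^2+(aq)] = −0.079, i.e. 0.83 M.

0.83 M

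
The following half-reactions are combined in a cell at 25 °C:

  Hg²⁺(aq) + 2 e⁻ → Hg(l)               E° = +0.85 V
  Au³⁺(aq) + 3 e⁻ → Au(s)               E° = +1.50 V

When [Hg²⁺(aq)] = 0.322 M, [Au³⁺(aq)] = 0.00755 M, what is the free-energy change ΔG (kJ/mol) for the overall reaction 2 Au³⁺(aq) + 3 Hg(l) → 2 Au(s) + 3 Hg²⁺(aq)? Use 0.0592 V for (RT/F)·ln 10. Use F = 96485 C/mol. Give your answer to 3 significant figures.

−360 kJ/mol

The standard cell potential is +1.50 − (+0.85) = +0.65 V, with n = 6 electrons in the balanced equation.
The reaction quotient is [Hg²⁺(aq)]^3 / [Au³⁺(aq)]^2 = 586; by Nernst, E = +0.65 − (0.0592/6)(2.768) = +0.6227 V.
Then ΔG = −nFE = −6 × 96485 × +0.6227 J/mol = −360 kJ/mol.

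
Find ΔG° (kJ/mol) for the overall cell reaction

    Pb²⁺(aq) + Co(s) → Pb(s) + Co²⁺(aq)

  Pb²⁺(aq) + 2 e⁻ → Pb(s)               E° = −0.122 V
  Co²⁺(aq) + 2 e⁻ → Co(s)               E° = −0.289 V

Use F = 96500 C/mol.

In the reaction as written Pb²⁺(aq) is reduced, so the Pb²⁺/Pb couple is the cathode and Co²⁺/Co is the anode.
E°cell = −0.122 − (−0.289) = +0.167 V; balancing electrons gives n = 2.
ΔG° = −nFE°cell = −(2)(96500)(+0.167) J/mol = −32.2 kJ/mol.

−32.2 kJ/mol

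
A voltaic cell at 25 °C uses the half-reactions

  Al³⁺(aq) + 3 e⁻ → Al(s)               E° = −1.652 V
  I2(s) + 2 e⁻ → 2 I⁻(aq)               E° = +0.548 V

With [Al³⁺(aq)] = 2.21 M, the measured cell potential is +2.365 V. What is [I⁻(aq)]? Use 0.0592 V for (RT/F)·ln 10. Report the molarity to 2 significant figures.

0.0013 M

The I₂/I⁻ couple has the larger reduction potential, so it is the cathode: E°cell = +0.548 − (−1.652) = +2.200 V and n = 6.
From the Nernst equation, log Q = n(E° − E)/0.0592 = 6·(+2.200 − (+2.365))/0.0592 = −16.723.
Balancing electrons gives 3 I2(s) + 2 Al(s) → 6 I⁻(aq) + 2 Al³⁺(aq); thus Q = [I⁻(aq)]^6·[Al³⁺(aq)]^2.
Isolating [I⁻(aq)] in Q = 10^{−16.723} yields log [I⁻(aq)] = −2.902, i.e. 0.0013 M.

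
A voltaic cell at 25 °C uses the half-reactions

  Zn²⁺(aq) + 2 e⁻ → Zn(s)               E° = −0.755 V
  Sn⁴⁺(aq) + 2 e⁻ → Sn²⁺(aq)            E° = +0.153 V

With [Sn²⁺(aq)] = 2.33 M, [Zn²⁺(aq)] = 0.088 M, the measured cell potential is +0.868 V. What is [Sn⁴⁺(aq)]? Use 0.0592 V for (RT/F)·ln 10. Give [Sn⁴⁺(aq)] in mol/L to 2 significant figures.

With Sn⁴⁺/Sn²⁺ at the cathode and Zn²⁺/Zn at the anode, E°cell = +0.153 − (−0.755) = +0.908 V (n = 2).
Rearranging E = E° − (0.0592/n)·log Q gives log Q = 2(+0.908 − (+0.868))/0.0592 = 1.351.
The balanced reaction is Sn⁴⁺(aq) + Zn(s) → Sn²⁺(aq) + Zn²⁺(aq), so Q = ([Sn²⁺(aq)]·[Zn²⁺(aq)]) / [Sn⁴⁺(aq)].
Isolating [Sn⁴⁺(aq)] in Q = 10^{1.351} yields log [Sn⁴⁺(aq)] = −2.039, i.e. 0.0091 M.

0.0091 M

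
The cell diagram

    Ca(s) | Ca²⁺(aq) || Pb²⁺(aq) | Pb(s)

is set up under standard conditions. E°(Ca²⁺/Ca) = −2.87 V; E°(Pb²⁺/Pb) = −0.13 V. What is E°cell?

By convention the left-hand electrode in cell notation is the anode (oxidation) and the right-hand electrode is the cathode (reduction).
E°cell = E°(right) − E°(left) = −0.13 − (−2.87) = +2.74 V.

+2.74 V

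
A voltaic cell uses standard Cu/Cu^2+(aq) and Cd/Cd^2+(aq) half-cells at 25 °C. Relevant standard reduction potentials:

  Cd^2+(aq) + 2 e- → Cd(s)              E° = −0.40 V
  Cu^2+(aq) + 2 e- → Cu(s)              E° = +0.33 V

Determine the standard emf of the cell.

The Cu²⁺/Cu couple has the higher E°, so Cu ion is reduced (cathode) and Cd is oxidized (anode).
E°cell = E°(cathode) − E°(anode) = +0.33 − (−0.40) = +0.73 V.

+0.73 V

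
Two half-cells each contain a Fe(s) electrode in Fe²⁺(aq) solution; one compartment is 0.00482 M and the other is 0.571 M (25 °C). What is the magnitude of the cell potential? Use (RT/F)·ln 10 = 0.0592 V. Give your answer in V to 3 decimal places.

0.061 V

For a concentration cell E°cell = 0, since both electrodes use the same couple.
The compartment with the higher Fe²⁺(aq) concentration (0.571 M) acts as the cathode; ions are reduced there and produced at the dilute (0.00482 M) anode.
With n = 2, Ecell = −(0.0592/2)·log([dilute]/[conc]) = −(0.0592/2)·log(0.00482/0.571) = +0.061 V.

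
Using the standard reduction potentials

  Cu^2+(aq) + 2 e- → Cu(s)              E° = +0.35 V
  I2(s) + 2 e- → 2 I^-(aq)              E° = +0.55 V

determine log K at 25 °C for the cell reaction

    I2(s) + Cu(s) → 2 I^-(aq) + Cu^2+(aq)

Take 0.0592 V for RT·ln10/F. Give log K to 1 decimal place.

The I₂/I⁻ couple is reduced (cathode); E°cell = +0.55 − (+0.35) = +0.20 V with n = 2.
At equilibrium E = 0, so log K = nE°cell / 0.0592 = (2)(+0.20) / 0.0592 = 6.8.

log K = 6.8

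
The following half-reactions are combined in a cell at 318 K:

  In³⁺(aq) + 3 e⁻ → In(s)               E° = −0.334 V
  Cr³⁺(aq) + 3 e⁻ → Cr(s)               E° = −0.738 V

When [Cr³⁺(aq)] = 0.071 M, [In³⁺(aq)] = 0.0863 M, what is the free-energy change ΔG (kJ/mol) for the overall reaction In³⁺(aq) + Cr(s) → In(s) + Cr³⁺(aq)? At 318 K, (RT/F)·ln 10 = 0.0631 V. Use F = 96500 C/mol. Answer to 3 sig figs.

−117 kJ/mol

With In³⁺/In reduced at the cathode, E°cell = −0.334 − (−0.738) = +0.404 V and n = 3.
Here Q = [Cr³⁺(aq)] / [In³⁺(aq)] = 0.823 (log Q = −0.085), giving E = +0.404 − (0.0631/3)·(−0.085) = +0.4058 V.
ΔG = −nFE = −(3)(96500)(+0.4058) J/mol = −117 kJ/mol.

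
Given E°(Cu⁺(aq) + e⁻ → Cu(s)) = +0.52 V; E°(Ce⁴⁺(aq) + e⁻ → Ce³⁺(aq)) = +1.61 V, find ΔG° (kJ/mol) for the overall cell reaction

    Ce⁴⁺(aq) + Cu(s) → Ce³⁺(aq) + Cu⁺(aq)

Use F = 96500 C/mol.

In the reaction as written Ce⁴⁺(aq) is reduced, so the Ce⁴⁺/Ce³⁺ couple is the cathode and Cu⁺/Cu is the anode.
E°cell = +1.61 − (+0.52) = +1.09 V; balancing electrons gives n = 1.
ΔG° = −nFE°cell = −(1)(96500)(+1.09) J/mol = −105 kJ/mol.

−105 kJ/mol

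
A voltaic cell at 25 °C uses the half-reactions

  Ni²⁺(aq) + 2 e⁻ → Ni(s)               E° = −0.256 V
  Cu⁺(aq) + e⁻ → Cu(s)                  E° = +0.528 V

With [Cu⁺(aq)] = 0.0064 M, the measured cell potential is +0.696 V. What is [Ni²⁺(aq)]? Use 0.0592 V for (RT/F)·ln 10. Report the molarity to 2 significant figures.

0.038 M

The Cu⁺/Cu couple has the larger reduction potential, so it is the cathode: E°cell = +0.528 − (−0.256) = +0.784 V and n = 2.
Since E = E° − (0.0592/n)·log Q, log Q = n(E° − E)/0.0592 = 2.973.
For 2 Cu⁺(aq) + Ni(s) → 2 Cu(s) + Ni²⁺(aq), the reaction quotient is Q = [Ni²⁺(aq)] / [Cu⁺(aq)]^2.
Substituting the known concentrations and solving, log [Ni²⁺(aq)] = −1.415 and [Ni²⁺(aq)] = 0.038 M.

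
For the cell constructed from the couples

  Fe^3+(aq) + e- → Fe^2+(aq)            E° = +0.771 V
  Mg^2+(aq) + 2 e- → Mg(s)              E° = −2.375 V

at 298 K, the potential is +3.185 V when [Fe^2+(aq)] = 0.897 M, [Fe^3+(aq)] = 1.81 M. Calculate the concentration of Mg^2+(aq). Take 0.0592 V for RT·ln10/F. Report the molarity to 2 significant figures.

The Fe³⁺/Fe²⁺ couple has the larger reduction potential, so it is the cathode: E°cell = +0.771 − (−2.375) = +3.146 V and n = 2.
Since E = E° − (0.0592/n)·log Q, log Q = n(E° − E)/0.0592 = −1.318.
Balancing electrons gives 2 Fe^3+(aq) + Mg(s) → 2 Fe^2+(aq) + Mg^2+(aq); thus Q = ([Fe^2+(aq)]^2·[Mg^2+(aq)]) / [Fe^3+(aq)]^2.
Substituting the known concentrations and solving, log [Mg^2+(aq)] = −0.708 and [Mg^2+(aq)] = 0.20 M.

0.20 M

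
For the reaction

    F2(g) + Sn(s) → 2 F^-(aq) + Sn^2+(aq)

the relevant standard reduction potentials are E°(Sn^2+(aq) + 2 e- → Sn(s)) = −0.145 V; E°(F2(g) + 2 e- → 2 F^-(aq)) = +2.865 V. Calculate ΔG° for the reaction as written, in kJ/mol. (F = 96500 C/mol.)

−581 kJ/mol

In the reaction as written F2(g) is reduced, so the F₂/F⁻ couple is the cathode and Sn²⁺/Sn is the anode.
E°cell = +2.865 − (−0.145) = +3.010 V; balancing electrons gives n = 2.
ΔG° = −nFE°cell = −(2)(96500)(+3.010) J/mol = −581 kJ/mol.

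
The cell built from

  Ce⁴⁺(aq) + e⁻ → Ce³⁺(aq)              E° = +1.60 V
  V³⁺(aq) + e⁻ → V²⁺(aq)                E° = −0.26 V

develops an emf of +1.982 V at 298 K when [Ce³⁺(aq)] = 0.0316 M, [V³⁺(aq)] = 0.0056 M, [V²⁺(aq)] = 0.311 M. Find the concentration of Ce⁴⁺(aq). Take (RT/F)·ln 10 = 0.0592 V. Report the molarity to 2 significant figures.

0.065 M

The Ce⁴⁺/Ce³⁺ couple has the larger reduction potential, so it is the cathode: E°cell = +1.60 − (−0.26) = +1.86 V and n = 1.
Since E = E° − (0.0592/n)·log Q, log Q = n(E° − E)/0.0592 = −2.061.
For Ce⁴⁺(aq) + V²⁺(aq) → Ce³⁺(aq) + V³⁺(aq), the reaction quotient is Q = ([Ce³⁺(aq)]·[V³⁺(aq)]) / ([Ce⁴⁺(aq)]·[V²⁺(aq)]).
Solving for the unknown gives log [Ce⁴⁺(aq)] = −1.184, so [Ce⁴⁺(aq)] ≈ 0.065 M.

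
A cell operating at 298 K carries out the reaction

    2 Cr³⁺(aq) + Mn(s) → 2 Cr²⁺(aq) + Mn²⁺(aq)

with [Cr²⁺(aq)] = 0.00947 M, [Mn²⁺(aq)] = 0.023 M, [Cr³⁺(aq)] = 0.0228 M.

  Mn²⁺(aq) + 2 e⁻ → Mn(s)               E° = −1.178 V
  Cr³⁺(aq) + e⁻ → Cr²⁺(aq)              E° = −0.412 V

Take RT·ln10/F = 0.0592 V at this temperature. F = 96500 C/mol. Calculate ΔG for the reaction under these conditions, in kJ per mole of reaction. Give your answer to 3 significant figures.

−162 kJ/mol

The standard cell potential is −0.412 − (−1.178) = +0.766 V, with n = 2 electrons in the balanced equation.
Here Q = ([Cr²⁺(aq)]^2·[Mn²⁺(aq)]) / [Cr³⁺(aq)]^2 = 0.00397 (log Q = −2.401), giving E = +0.766 − (0.0592/2)·(−2.401) = +0.8371 V.
ΔG = −nFE = −(2)(96500)(+0.8371) J/mol = −162 kJ/mol.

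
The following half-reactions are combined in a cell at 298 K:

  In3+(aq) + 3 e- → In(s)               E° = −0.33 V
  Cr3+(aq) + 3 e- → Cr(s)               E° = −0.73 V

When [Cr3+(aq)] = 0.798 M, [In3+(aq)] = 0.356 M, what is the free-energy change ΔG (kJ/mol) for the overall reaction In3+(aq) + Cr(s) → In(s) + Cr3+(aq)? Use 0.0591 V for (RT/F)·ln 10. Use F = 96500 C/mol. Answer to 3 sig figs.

−114 kJ/mol

With In³⁺/In reduced at the cathode, E°cell = −0.33 − (−0.73) = +0.40 V and n = 3.
Here Q = [Cr3+(aq)] / [In3+(aq)] = 2.24 (log Q = 0.351), giving E = +0.40 − (0.0591/3)·(0.351) = +0.3931 V.
Then ΔG = −nFE = −3 × 96500 × +0.3931 J/mol = −114 kJ/mol.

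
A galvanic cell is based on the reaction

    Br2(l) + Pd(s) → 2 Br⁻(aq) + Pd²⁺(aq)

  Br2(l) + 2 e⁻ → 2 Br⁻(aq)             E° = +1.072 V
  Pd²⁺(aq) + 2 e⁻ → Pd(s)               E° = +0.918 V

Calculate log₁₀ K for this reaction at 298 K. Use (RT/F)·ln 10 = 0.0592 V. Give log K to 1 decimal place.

The Br₂/Br⁻ couple is reduced (cathode); E°cell = +1.072 − (+0.918) = +0.154 V with n = 2.
At equilibrium E = 0, so log K = nE°cell / 0.0592 = (2)(+0.154) / 0.0592 = 5.2.

log K = 5.2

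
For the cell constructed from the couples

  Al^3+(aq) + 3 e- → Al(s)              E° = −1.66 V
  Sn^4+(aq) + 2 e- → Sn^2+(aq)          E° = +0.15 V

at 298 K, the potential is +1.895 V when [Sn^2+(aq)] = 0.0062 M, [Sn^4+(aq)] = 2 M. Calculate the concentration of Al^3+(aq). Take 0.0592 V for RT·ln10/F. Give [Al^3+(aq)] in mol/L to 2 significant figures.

Sn⁴⁺/Sn²⁺ is the cathode (higher E°); E°cell = +0.15 − (−1.66) = +1.81 V with n = 6.
From the Nernst equation, log Q = n(E° − E)/0.0592 = 6·(+1.81 − (+1.895))/0.0592 = −8.615.
The balanced reaction is 3 Sn^4+(aq) + 2 Al(s) → 3 Sn^2+(aq) + 2 Al^3+(aq), so Q = ([Sn^2+(aq)]^3·[Al^3+(aq)]^2) / [Sn^4+(aq)]^3.
Isolating [Al^3+(aq)] in Q = 10^{−8.615} yields log [Al^3+(aq)] = −0.545, i.e. 0.29 M.

0.29 M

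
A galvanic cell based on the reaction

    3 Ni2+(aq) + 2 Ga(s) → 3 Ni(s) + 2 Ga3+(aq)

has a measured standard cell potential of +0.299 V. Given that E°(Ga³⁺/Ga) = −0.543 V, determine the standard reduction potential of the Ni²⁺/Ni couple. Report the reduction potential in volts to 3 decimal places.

In the reaction as written the Ni²⁺/Ni couple is reduced (cathode) and Ga³⁺/Ga is oxidized (anode), so E°cell = E°(Ni²⁺/Ni) − E°(Ga³⁺/Ga).
E°(Ni²⁺/Ni) = E°cell + E°(anode) = +0.299 + (−0.543) = −0.244 V.

−0.244 V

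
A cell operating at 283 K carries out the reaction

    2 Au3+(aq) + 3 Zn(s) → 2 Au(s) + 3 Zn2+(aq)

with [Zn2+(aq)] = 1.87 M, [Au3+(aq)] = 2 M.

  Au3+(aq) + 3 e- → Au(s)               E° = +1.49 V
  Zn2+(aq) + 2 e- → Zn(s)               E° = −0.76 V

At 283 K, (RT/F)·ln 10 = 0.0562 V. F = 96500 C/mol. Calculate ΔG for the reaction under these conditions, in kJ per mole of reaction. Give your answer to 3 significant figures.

E°cell = +1.49 − (−0.76) = +2.25 V; the balanced reaction transfers n = 6 electrons.
Q = [Zn2+(aq)]^3 / [Au3+(aq)]^2 = 1.63, so log Q = 0.213 and E = +2.25 − (0.0562/6)(0.213) = +2.2480 V.
Then ΔG = −nFE = −6 × 96500 × +2.2480 J/mol = −1300 kJ/mol.

−1300 kJ/mol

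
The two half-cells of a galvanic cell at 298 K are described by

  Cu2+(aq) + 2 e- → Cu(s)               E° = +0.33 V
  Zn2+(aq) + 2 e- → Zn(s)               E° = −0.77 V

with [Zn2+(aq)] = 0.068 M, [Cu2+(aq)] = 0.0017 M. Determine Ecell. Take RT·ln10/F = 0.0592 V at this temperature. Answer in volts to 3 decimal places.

+1.053 V

Cu²⁺/Cu is reduced (cathode, E° = +0.33 V) and Zn²⁺/Zn is oxidized (anode).
The standard potential is +0.33 − (−0.77) = +1.10 V and the balanced reaction transfers n = 2 electrons.
Balancing gives Cu2+(aq) + Zn(s) → Cu(s) + Zn2+(aq); hence Q = [Zn2+(aq)] / [Cu2+(aq)] = 40 (log Q = 1.602).
By the Nernst equation, E = +1.10 − (0.0592/2)·(1.602) = +1.053 V.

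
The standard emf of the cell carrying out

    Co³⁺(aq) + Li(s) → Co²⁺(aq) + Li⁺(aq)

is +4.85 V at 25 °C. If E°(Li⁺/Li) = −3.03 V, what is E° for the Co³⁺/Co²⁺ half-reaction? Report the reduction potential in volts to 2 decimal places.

In the reaction as written the Co³⁺/Co²⁺ couple is reduced (cathode) and Li⁺/Li is oxidized (anode), so E°cell = E°(Co³⁺/Co²⁺) − E°(Li⁺/Li).
E°(Co³⁺/Co²⁺) = E°cell + E°(anode) = +4.85 + (−3.03) = +1.82 V.

+1.82 V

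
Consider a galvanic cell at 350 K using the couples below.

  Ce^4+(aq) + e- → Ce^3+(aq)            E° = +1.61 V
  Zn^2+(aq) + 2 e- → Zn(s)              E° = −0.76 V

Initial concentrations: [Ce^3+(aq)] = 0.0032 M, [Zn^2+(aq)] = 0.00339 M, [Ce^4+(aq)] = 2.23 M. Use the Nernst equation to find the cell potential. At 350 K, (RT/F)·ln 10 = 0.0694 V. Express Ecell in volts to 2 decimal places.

Ce⁴⁺/Ce³⁺ is reduced (cathode, E° = +1.61 V) and Zn²⁺/Zn is oxidized (anode).
E°cell = +1.61 − (−0.76) = +2.37 V, with n = 2 electrons transferred.
For the overall reaction 2 Ce^4+(aq) + Zn(s) → 2 Ce^3+(aq) + Zn^2+(aq), Q = ([Ce^3+(aq)]^2·[Zn^2+(aq)]) / [Ce^4+(aq)]^2 = 6.98×10^−9, giving log Q = −8.156.
By the Nernst equation, E = +2.37 − (0.0694/2)·(−8.156) = +2.65 V.

+2.65 V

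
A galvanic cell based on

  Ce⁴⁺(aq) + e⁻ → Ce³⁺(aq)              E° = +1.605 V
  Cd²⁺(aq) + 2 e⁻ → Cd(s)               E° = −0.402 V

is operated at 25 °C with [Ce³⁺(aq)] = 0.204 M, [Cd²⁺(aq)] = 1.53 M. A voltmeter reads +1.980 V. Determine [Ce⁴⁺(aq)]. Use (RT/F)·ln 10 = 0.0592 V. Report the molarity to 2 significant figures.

0.088 M

With Ce⁴⁺/Ce³⁺ at the cathode and Cd²⁺/Cd at the anode, E°cell = +1.605 − (−0.402) = +2.007 V (n = 2).
Since E = E° − (0.0592/n)·log Q, log Q = n(E° − E)/0.0592 = 0.912.
Balancing electrons gives 2 Ce⁴⁺(aq) + Cd(s) → 2 Ce³⁺(aq) + Cd²⁺(aq); thus Q = ([Ce³⁺(aq)]^2·[Cd²⁺(aq)]) / [Ce⁴⁺(aq)]^2.
Solving for the unknown gives log [Ce⁴⁺(aq)] = −1.054, so [Ce⁴⁺(aq)] ≈ 0.088 M.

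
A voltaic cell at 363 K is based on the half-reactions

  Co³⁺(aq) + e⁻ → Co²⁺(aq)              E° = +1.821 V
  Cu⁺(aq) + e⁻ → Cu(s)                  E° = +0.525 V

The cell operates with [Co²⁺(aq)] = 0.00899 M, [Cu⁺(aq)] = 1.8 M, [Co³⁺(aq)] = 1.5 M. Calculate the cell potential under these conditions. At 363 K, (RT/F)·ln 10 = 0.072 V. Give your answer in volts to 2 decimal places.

+1.44 V

Since E°(Co³⁺/Co²⁺) > E°(Cu⁺/Cu), Co³⁺/Co²⁺ serves as the cathode.
The standard potential is +1.821 − (+0.525) = +1.296 V and the balanced reaction transfers n = 1 electron.
For the overall reaction Co³⁺(aq) + Cu(s) → Co²⁺(aq) + Cu⁺(aq), Q = ([Co²⁺(aq)]·[Cu⁺(aq)]) / [Co³⁺(aq)] = 0.0108, giving log Q = −1.967.
Applying E = E° − (RT ln10/nF)·log Q gives +1.296 − (0.072/1)(−1.967) = +1.44 V.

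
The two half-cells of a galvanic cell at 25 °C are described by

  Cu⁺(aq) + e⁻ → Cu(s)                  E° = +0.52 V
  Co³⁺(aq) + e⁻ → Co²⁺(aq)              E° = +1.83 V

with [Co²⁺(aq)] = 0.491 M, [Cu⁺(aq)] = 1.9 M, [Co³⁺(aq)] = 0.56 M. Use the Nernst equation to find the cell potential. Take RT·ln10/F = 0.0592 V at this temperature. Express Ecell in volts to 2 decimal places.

Co³⁺/Co²⁺ is reduced (cathode, E° = +1.83 V) and Cu⁺/Cu is oxidized (anode).
The standard potential is +1.83 − (+0.52) = +1.31 V and the balanced reaction transfers n = 1 electron.
Balancing gives Co³⁺(aq) + Cu(s) → Co²⁺(aq) + Cu⁺(aq); hence Q = ([Co²⁺(aq)]·[Cu⁺(aq)]) / [Co³⁺(aq)] = 1.67 (log Q = 0.222).
By the Nernst equation, E = +1.31 − (0.0592/1)·(0.222) = +1.30 V.

+1.30 V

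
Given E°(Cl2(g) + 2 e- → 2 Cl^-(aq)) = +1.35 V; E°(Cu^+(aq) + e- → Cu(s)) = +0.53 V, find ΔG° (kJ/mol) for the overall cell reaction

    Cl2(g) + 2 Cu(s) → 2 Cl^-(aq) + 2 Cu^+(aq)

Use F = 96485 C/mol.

In the reaction as written Cl2(g) is reduced, so the Cl₂/Cl⁻ couple is the cathode and Cu⁺/Cu is the anode.
E°cell = +1.35 − (+0.53) = +0.82 V; balancing electrons gives n = 2.
ΔG° = −nFE°cell = −(2)(96485)(+0.82) J/mol = −158 kJ/mol.

−158 kJ/mol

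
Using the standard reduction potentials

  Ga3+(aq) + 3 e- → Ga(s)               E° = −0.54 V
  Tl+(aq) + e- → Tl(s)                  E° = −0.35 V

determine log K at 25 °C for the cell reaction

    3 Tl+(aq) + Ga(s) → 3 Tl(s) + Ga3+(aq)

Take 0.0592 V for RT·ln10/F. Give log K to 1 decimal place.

log K = 9.6

The Tl⁺/Tl couple is reduced (cathode); E°cell = −0.35 − (−0.54) = +0.19 V with n = 3.
At equilibrium E = 0, so log K = nE°cell / 0.0592 = (3)(+0.19) / 0.0592 = 9.6.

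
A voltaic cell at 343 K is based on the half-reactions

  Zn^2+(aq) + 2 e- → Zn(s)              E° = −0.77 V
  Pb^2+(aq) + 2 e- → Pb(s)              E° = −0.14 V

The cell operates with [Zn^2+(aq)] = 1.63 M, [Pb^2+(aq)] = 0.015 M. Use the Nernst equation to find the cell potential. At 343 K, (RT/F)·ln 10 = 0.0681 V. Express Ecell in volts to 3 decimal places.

The Pb²⁺/Pb couple has the more positive E°, so it is the cathode; Zn²⁺/Zn is the anode.
The standard potential is −0.14 − (−0.77) = +0.63 V and the balanced reaction transfers n = 2 electrons.
Balancing gives Pb^2+(aq) + Zn(s) → Pb(s) + Zn^2+(aq); hence Q = [Zn^2+(aq)] / [Pb^2+(aq)] = 109 (log Q = 2.036).
Applying E = E° − (RT ln10/nF)·log Q gives +0.63 − (0.0681/2)(2.036) = +0.561 V.

+0.561 V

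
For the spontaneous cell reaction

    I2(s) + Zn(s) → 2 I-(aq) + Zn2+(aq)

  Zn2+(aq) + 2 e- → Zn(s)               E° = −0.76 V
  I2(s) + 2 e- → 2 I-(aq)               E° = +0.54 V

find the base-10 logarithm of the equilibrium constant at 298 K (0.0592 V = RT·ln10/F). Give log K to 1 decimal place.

log K = 43.9

The I₂/I⁻ couple is reduced (cathode); E°cell = +0.54 − (−0.76) = +1.30 V with n = 2.
At equilibrium E = 0, so log K = nE°cell / 0.0592 = (2)(+1.30) / 0.0592 = 43.9.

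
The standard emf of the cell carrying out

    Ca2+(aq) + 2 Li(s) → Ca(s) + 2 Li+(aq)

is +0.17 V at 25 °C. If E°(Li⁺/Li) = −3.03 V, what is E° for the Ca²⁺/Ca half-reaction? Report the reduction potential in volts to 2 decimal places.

In the reaction as written the Ca²⁺/Ca couple is reduced (cathode) and Li⁺/Li is oxidized (anode), so E°cell = E°(Ca²⁺/Ca) − E°(Li⁺/Li).
E°(Ca²⁺/Ca) = E°cell + E°(anode) = +0.17 + (−3.03) = −2.86 V.

−2.86 V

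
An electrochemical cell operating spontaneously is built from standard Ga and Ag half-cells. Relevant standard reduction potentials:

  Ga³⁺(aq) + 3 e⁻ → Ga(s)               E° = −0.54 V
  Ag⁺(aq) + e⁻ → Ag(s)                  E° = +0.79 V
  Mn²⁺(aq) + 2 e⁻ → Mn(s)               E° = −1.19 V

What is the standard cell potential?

+1.33 V

The Ag⁺/Ag couple has the higher E°, so Ag ion is reduced (cathode) and Ga is oxidized (anode).
E°cell = E°(cathode) − E°(anode) = +0.79 − (−0.54) = +1.33 V.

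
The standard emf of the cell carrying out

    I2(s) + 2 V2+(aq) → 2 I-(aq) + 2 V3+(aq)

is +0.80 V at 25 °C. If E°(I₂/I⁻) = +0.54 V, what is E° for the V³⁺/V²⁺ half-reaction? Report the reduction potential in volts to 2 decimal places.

In the reaction as written the I₂/I⁻ couple is reduced (cathode) and V³⁺/V²⁺ is oxidized (anode), so E°cell = E°(I₂/I⁻) − E°(V³⁺/V²⁺).
E°(V³⁺/V²⁺) = E°(cathode) − E°cell = +0.54 − (+0.80) = −0.26 V.

−0.26 V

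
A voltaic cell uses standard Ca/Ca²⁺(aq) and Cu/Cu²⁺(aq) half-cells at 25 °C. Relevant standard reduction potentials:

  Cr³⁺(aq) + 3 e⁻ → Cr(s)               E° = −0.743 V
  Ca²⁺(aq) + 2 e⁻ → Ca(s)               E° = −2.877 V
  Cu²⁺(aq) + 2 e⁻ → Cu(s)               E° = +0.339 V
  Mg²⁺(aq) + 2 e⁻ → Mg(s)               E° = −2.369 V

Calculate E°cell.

+3.216 V

Of the two couples in this cell, the one with the more positive reduction potential is reduced at the cathode: here that is Cu²⁺/Cu (+0.339 V); Ca²⁺/Ca (−2.877 V) is the anode.
E°cell = E°(cathode) − E°(anode) = +0.339 − (−2.877) = +3.216 V.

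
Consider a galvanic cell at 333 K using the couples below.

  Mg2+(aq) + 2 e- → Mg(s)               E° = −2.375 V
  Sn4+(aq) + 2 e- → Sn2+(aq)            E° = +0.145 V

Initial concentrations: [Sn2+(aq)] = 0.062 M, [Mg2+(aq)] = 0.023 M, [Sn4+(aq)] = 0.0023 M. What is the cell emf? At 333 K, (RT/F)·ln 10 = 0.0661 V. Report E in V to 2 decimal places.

+2.53 V

Since E°(Sn⁴⁺/Sn²⁺) > E°(Mg²⁺/Mg), Sn⁴⁺/Sn²⁺ serves as the cathode.
The standard potential is +0.145 − (−2.375) = +2.520 V and the balanced reaction transfers n = 2 electrons.
The balanced reaction is Sn4+(aq) + Mg(s) → Sn2+(aq) + Mg2+(aq), so Q = ([Sn2+(aq)]·[Mg2+(aq)]) / [Sn4+(aq)] = 0.62 and log Q = −0.208.
Applying E = E° − (RT ln10/nF)·log Q gives +2.520 − (0.0661/2)(−0.208) = +2.53 V.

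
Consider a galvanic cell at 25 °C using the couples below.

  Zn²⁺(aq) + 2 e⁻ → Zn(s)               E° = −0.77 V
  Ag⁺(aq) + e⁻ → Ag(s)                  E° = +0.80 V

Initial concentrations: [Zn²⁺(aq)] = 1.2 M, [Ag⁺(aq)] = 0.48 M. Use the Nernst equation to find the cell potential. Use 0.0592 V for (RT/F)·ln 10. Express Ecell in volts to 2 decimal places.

Since E°(Ag⁺/Ag) > E°(Zn²⁺/Zn), Ag⁺/Ag serves as the cathode.
E°cell = E°cat − E°an = +0.80 − (−0.77) = +1.57 V; n = 2.
The balanced reaction is 2 Ag⁺(aq) + Zn(s) → 2 Ag(s) + Zn²⁺(aq), so Q = [Zn²⁺(aq)] / [Ag⁺(aq)]^2 = 5.21 and log Q = 0.717.
E = E° − (0.0592/n)·log Q = +1.57 − (0.0592/2)(0.717) = +1.55 V.

+1.55 V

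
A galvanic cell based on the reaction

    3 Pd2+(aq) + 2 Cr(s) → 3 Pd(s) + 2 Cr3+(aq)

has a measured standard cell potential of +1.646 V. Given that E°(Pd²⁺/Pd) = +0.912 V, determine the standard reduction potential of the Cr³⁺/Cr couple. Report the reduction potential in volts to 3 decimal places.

In the reaction as written the Pd²⁺/Pd couple is reduced (cathode) and Cr³⁺/Cr is oxidized (anode), so E°cell = E°(Pd²⁺/Pd) − E°(Cr³⁺/Cr).
E°(Cr³⁺/Cr) = E°(cathode) − E°cell = +0.912 − (+1.646) = −0.734 V.

−0.734 V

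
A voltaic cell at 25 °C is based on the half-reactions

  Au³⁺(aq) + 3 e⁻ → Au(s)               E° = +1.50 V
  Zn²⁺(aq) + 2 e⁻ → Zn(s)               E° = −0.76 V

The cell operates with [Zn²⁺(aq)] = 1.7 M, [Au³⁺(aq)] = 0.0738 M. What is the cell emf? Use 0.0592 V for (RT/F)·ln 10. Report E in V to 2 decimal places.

The Au³⁺/Au couple has the more positive E°, so it is the cathode; Zn²⁺/Zn is the anode.
The standard potential is +1.50 − (−0.76) = +2.26 V and the balanced reaction transfers n = 6 electrons.
For the overall reaction 2 Au³⁺(aq) + 3 Zn(s) → 2 Au(s) + 3 Zn²⁺(aq), Q = [Zn²⁺(aq)]^3 / [Au³⁺(aq)]^2 = 902, giving log Q = 2.955.
By the Nernst equation, E = +2.26 − (0.0592/6)·(2.955) = +2.23 V.

+2.23 V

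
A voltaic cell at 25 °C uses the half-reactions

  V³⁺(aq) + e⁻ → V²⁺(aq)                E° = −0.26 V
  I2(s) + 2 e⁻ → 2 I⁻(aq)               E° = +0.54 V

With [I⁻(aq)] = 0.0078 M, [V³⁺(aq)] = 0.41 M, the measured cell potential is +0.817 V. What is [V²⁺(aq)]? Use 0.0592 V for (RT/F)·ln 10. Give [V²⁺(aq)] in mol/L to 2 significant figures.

0.0062 M

The I₂/I⁻ couple has the larger reduction potential, so it is the cathode: E°cell = +0.54 − (−0.26) = +0.80 V and n = 2.
Rearranging E = E° − (0.0592/n)·log Q gives log Q = 2(+0.80 − (+0.817))/0.0592 = −0.574.
Balancing electrons gives I2(s) + 2 V²⁺(aq) → 2 I⁻(aq) + 2 V³⁺(aq); thus Q = ([I⁻(aq)]^2·[V³⁺(aq)]^2) / [V²⁺(aq)]^2.
Substituting the known concentrations and solving, log [V²⁺(aq)] = −2.208 and [V²⁺(aq)] = 0.0062 M.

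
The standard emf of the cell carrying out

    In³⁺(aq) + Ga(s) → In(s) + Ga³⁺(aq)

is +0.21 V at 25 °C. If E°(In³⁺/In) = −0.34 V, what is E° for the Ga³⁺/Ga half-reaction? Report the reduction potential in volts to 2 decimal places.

−0.55 V

In the reaction as written the In³⁺/In couple is reduced (cathode) and Ga³⁺/Ga is oxidized (anode), so E°cell = E°(In³⁺/In) − E°(Ga³⁺/Ga).
E°(Ga³⁺/Ga) = E°(cathode) − E°cell = −0.34 − (+0.21) = −0.55 V.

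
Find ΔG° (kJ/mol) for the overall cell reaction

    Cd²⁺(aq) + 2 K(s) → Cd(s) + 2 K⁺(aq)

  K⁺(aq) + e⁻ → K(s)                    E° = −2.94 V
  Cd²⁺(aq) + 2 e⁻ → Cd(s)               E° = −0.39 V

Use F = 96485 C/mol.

−492 kJ/mol

In the reaction as written Cd²⁺(aq) is reduced, so the Cd²⁺/Cd couple is the cathode and K⁺/K is the anode.
E°cell = −0.39 − (−2.94) = +2.55 V; balancing electrons gives n = 2.
ΔG° = −nFE°cell = −(2)(96485)(+2.55) J/mol = −492 kJ/mol.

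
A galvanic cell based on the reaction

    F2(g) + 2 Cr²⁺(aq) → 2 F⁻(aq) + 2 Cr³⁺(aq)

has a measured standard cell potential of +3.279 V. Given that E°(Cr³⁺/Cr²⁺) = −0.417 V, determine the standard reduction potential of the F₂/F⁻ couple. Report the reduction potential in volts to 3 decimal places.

In the reaction as written the F₂/F⁻ couple is reduced (cathode) and Cr³⁺/Cr²⁺ is oxidized (anode), so E°cell = E°(F₂/F⁻) − E°(Cr³⁺/Cr²⁺).
E°(F₂/F⁻) = E°cell + E°(anode) = +3.279 + (−0.417) = +2.862 V.

+2.862 V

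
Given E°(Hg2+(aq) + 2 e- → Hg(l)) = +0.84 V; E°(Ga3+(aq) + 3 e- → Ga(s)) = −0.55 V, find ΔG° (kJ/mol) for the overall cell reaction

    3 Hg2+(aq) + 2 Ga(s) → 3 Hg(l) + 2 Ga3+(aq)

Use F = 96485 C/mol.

−805 kJ/mol

In the reaction as written Hg2+(aq) is reduced, so the Hg²⁺/Hg couple is the cathode and Ga³⁺/Ga is the anode.
E°cell = +0.84 − (−0.55) = +1.39 V; balancing electrons gives n = 6.
ΔG° = −nFE°cell = −(6)(96485)(+1.39) J/mol = −805 kJ/mol.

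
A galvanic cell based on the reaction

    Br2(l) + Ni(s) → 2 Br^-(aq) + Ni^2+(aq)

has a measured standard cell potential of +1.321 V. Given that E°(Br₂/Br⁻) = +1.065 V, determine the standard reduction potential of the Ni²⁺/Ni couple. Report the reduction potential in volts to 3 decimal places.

−0.256 V

In the reaction as written the Br₂/Br⁻ couple is reduced (cathode) and Ni²⁺/Ni is oxidized (anode), so E°cell = E°(Br₂/Br⁻) − E°(Ni²⁺/Ni).
E°(Ni²⁺/Ni) = E°(cathode) − E°cell = +1.065 − (+1.321) = −0.256 V.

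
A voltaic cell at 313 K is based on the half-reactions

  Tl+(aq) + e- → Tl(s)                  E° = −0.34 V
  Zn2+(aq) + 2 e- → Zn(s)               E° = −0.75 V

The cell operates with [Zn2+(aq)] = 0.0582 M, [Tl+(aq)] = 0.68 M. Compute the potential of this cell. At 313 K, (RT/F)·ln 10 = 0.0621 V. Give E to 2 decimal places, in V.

Tl⁺/Tl is reduced (cathode, E° = −0.34 V) and Zn²⁺/Zn is oxidized (anode).
E°cell = −0.34 − (−0.75) = +0.41 V, with n = 2 electrons transferred.
For the overall reaction 2 Tl+(aq) + Zn(s) → 2 Tl(s) + Zn2+(aq), Q = [Zn2+(aq)] / [Tl+(aq)]^2 = 0.126, giving log Q = −0.900.
E = E° − (0.0621/n)·log Q = +0.41 − (0.0621/2)(−0.900) = +0.44 V.

+0.44 V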